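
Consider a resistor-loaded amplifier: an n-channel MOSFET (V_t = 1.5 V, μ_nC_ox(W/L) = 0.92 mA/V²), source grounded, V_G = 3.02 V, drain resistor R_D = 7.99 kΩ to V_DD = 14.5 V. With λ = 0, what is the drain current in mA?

V_GS = V_G = 3.02 V, so V_ov = 3.02 − 1.5 = 1.52 V.
Assume saturation: I_D = ½ k_n V_ov² = 0.5 × 0.92 × 1.52² = 1.06 mA, giving V_DS = V_DD − I_D R_D = 14.5 − 1.06 × 7.99 = 6.01 V.
V_DS = 6.01 V ≥ V_ov = 1.52 V, confirming saturation.

I_D = 1.06 mA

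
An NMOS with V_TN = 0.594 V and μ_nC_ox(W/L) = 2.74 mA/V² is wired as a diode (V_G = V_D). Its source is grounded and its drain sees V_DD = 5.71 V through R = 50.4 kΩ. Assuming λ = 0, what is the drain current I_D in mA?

I_D = 0.0962 mA

With gate tied to drain, V_GS = V_DS ≥ V_GS − V_TN, so the device is in saturation.
KCL at the drain: ½ k_n (V_GS − V_TN)² = (V_DD − V_GS)/R.
Let x = V_GS − 0.594. Then 69 x² + x − 5.116 = 0, giving x = 0.265 V (positive root), so V_GS = 0.859 V.
I_D = (V_DD − V_GS)/R = (5.71 − 0.859) / 50.4 = 0.0962 mA.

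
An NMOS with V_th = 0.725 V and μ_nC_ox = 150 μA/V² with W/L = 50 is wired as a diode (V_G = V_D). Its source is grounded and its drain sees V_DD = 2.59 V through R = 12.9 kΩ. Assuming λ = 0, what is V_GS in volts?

V_GS = 0.911 V

With gate tied to drain, V_GS = V_DS ≥ V_GS − V_th, so the device is in saturation.
k_n = μ_nC_ox · (W/L) = 7.5 mA/V².
KCL at the drain: ½ k_n (V_GS − V_th)² = (V_DD − V_GS)/R.
Let x = V_GS − 0.725. Then 48.4 x² + x − 1.865 = 0, giving x = 0.186 V (positive root), so V_GS = 0.911 V.
I_D = (V_DD − V_GS)/R = (2.59 − 0.911) / 12.9 = 0.13 mA.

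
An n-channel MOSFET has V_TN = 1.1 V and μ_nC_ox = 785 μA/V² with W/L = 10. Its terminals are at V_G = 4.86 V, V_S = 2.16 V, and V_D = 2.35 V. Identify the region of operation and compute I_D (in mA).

Triode; I_D = 2.24 mA

V_GS = V_G − V_S = 4.86 − 2.16 = 2.7 V; V_DS = V_D − V_S = 2.35 − 2.16 = 0.19 V.
k_n = μ_nC_ox · (W/L) = 7.85 mA/V².
V_ov = V_GS − V_TN = 2.7 − 1.1 = 1.6 V.
Since V_DS = 0.19 V < V_ov = 1.6 V, the device is in the triode region.
I_D = k_n [V_ov · V_DS − ½ V_DS²] = 7.85 × [1.6 × 0.19 − 0.5 × 0.19²] = 2.24 mA.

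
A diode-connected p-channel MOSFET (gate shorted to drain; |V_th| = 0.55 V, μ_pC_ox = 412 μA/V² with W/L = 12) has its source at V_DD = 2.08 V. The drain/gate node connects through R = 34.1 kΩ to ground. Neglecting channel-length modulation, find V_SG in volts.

With gate tied to drain, V_SG = V_SD ≥ V_SG − |V_th|, so the device is in saturation.
k_p = μ_pC_ox · (W/L) = 4.944 mA/V².
KCL at the drain: ½ k_p (V_SG − |V_th|)² = (V_DD − V_SG)/R.
Let x = V_SG − 0.55. Then 84.3 x² + x − 1.53 = 0, giving x = 0.129 V (positive root), so V_SG = 0.679 V.
I_D = (V_DD − V_SG)/R = (2.08 − 0.679) / 34.1 = 0.0411 mA.

V_SG = 0.679 V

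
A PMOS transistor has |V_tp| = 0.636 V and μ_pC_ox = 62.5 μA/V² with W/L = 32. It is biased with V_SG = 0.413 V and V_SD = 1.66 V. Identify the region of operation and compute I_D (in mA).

V_SG = 0.413 V < |V_tp| = 0.636 V, so the transistor is in cutoff.

Cutoff; I_D = 0 mA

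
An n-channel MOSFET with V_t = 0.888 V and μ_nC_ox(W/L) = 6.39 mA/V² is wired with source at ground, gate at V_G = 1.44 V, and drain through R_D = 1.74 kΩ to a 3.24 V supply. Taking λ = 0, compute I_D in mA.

V_GS = V_G = 1.44 V, so V_ov = 1.44 − 0.888 = 0.552 V.
Assume saturation: I_D = ½ k_n V_ov² = 0.5 × 6.39 × 0.552² = 0.974 mA, giving V_DS = V_DD − I_D R_D = 3.24 − 0.974 × 1.74 = 1.55 V.
V_DS = 1.55 V ≥ V_ov = 0.552 V, confirming saturation.

I_D = 0.974 mA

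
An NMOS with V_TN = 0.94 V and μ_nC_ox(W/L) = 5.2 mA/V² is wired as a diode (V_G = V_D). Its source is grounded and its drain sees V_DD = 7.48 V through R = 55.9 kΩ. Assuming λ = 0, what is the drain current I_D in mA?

With gate tied to drain, V_GS = V_DS ≥ V_GS − V_TN, so the device is in saturation.
KCL at the drain: ½ k_n (V_GS − V_TN)² = (V_DD − V_GS)/R.
Let x = V_GS − 0.94. Then 145 x² + x − 6.54 = 0, giving x = 0.209 V (positive root), so V_GS = 1.15 V.
I_D = (V_DD − V_GS)/R = (7.48 − 1.15) / 55.9 = 0.113 mA.

I_D = 0.113 mA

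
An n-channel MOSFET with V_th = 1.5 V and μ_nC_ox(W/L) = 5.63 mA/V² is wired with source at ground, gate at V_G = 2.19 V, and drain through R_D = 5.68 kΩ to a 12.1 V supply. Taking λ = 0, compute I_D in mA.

V_GS = V_G = 2.19 V, so V_ov = 2.19 − 1.5 = 0.69 V.
Assume saturation: I_D = ½ k_n V_ov² = 0.5 × 5.63 × 0.69² = 1.34 mA, giving V_DS = V_DD − I_D R_D = 12.1 − 1.34 × 5.68 = 4.49 V.
V_DS = 4.49 V ≥ V_ov = 0.69 V, confirming saturation.

I_D = 1.34 mA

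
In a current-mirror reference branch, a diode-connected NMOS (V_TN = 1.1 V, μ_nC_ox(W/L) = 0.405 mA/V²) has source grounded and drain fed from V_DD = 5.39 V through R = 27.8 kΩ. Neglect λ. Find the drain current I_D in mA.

With gate tied to drain, V_GS = V_DS ≥ V_GS − V_TN, so the device is in saturation.
KCL at the drain: ½ k_n (V_GS − V_TN)² = (V_DD − V_GS)/R.
Let x = V_GS − 1.1. Then 5.63 x² + x − 4.29 = 0, giving x = 0.789 V (positive root), so V_GS = 1.89 V.
I_D = (V_DD − V_GS)/R = (5.39 − 1.89) / 27.8 = 0.126 mA.

I_D = 0.126 mA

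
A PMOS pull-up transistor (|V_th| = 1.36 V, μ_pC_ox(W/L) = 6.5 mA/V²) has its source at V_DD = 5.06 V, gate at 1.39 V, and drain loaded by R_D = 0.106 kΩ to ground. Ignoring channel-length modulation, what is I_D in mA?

V_SG = V_DD − V_G = 5.06 − 1.39 = 3.67 V, so V_ov = 3.67 − 1.36 = 2.31 V.
Assume saturation: I_D = ½ k_p V_ov² = 0.5 × 6.5 × 2.31² = 17.3 mA, giving V_SD = V_DD − I_D R_D = 5.06 − 17.3 × 0.106 = 3.22 V.
V_SD = 3.22 V ≥ V_ov = 2.31 V, confirming saturation.

I_D = 17.3 mA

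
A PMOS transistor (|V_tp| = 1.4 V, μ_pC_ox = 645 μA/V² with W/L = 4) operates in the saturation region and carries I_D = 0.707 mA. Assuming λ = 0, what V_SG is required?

V_SG = 2.14 V

k_p = μ_pC_ox · (W/L) = 2.58 mA/V².
In saturation I_D = ½ k_p (V_SG − |V_tp|)², so V_SG − |V_tp| = √(2 I_D / k_p) = √(2 × 0.707 / 2.58) = 0.74 V.
V_SG = 1.4 + 0.74 = 2.14 V.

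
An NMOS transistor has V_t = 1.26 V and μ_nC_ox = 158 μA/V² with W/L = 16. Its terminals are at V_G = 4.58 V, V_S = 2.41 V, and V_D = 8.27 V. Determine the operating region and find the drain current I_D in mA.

Saturation; I_D = 1.05 mA

V_GS = V_G − V_S = 4.58 − 2.41 = 2.17 V; V_DS = V_D − V_S = 8.27 − 2.41 = 5.86 V.
k_n = μ_nC_ox · (W/L) = 2.528 mA/V².
V_ov = V_GS − V_t = 2.17 − 1.26 = 0.91 V.
Since V_DS = 5.86 V ≥ V_ov = 0.91 V, the device is in saturation.
I_D = ½ k_n V_ov² = 0.5 × 2.528 × 0.91² = 1.05 mA.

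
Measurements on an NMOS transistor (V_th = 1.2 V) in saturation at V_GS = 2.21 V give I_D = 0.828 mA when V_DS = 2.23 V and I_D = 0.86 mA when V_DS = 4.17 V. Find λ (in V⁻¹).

With V_GS fixed, I_D ∝ (1 + λ V_DS) in saturation, so I_D2/I_D1 = (1 + λ V_DS2)/(1 + λ V_DS1).
0.86/0.828 = 1.039 = (1 + 4.17 λ)/(1 + 2.23 λ).
Solving: λ (I_D1 V_DS2 − I_D2 V_DS1) = I_D2 − I_D1, so λ = (0.86 − 0.828) / (0.828 × 4.17 − 0.86 × 2.23) = 0.032 / 1.53 = 0.0208 V⁻¹.

λ = 0.0208 V⁻¹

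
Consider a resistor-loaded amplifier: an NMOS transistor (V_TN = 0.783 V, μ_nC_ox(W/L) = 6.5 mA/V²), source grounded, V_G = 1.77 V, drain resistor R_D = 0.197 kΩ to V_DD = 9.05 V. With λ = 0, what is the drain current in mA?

I_D = 3.17 mA

V_GS = V_G = 1.77 V, so V_ov = 1.77 − 0.783 = 0.987 V.
Assume saturation: I_D = ½ k_n V_ov² = 0.5 × 6.5 × 0.987² = 3.17 mA, giving V_DS = V_DD − I_D R_D = 9.05 − 3.17 × 0.197 = 8.43 V.
V_DS = 8.43 V ≥ V_ov = 0.987 V, confirming saturation.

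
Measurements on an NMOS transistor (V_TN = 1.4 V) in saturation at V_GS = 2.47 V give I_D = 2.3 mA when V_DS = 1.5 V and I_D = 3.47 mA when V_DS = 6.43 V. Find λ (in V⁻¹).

With V_GS fixed, I_D ∝ (1 + λ V_DS) in saturation, so I_D2/I_D1 = (1 + λ V_DS2)/(1 + λ V_DS1).
3.47/2.3 = 1.509 = (1 + 6.43 λ)/(1 + 1.5 λ).
Solving: λ (I_D1 V_DS2 − I_D2 V_DS1) = I_D2 − I_D1, so λ = (3.47 − 2.3) / (2.3 × 6.43 − 3.47 × 1.5) = 1.17 / 9.58 = 0.122 V⁻¹.

λ = 0.122 V⁻¹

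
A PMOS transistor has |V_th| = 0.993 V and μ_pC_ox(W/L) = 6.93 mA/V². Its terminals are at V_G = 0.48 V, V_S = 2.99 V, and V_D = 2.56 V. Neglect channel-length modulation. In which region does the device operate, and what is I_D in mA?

Triode; I_D = 3.88 mA

V_SG = V_S − V_G = 2.99 − 0.48 = 2.51 V; V_SD = V_S − V_D = 2.99 − 2.56 = 0.43 V.
V_ov = V_SG − |V_th| = 2.51 − 0.993 = 1.52 V.
Since V_SD = 0.43 V < V_ov = 1.52 V, the device is in the triode region.
I_D = k_p [V_ov · V_SD − ½ V_SD²] = 6.93 × [1.52 × 0.43 − 0.5 × 0.43²] = 3.88 mA.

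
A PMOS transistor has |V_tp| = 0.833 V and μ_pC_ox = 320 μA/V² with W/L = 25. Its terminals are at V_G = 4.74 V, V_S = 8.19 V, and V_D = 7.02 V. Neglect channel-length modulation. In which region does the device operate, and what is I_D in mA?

Triode; I_D = 19.0 mA

V_SG = V_S − V_G = 8.19 − 4.74 = 3.45 V; V_SD = V_S − V_D = 8.19 − 7.02 = 1.17 V.
k_p = μ_pC_ox · (W/L) = 8 mA/V².
V_ov = V_SG − |V_tp| = 3.45 − 0.833 = 2.62 V.
Since V_SD = 1.17 V < V_ov = 2.62 V, the device is in the triode region.
I_D = k_p [V_ov · V_SD − ½ V_SD²] = 8 × [2.62 × 1.17 − 0.5 × 1.17²] = 19 mA.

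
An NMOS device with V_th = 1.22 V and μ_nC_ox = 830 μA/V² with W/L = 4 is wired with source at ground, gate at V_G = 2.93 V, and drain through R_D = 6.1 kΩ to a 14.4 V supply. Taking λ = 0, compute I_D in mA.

V_GS = V_G = 2.93 V, so V_ov = 2.93 − 1.22 = 1.71 V.
k_n = μ_nC_ox · (W/L) = 3.32 mA/V².
Assume saturation: I_D = ½ k_n V_ov² = 0.5 × 3.32 × 1.71² = 4.85 mA, giving V_DS = V_DD − I_D R_D = 14.4 − 4.85 × 6.1 = -15.2 V.
But -15.2 V < V_ov = 1.71 V, so the device is actually in triode.
In triode I_D = k_n[V_ov V_DS − ½ V_DS²] and I_D = (V_DD − V_DS)/R_D. Equating: 10.1 V_DS² − 35.63 V_DS + 14.4 = 0, giving V_DS = 0.466 V (the root below V_ov).
I_D = (14.4 − 0.466) / 6.1 = 2.28 mA.

I_D = 2.28 mA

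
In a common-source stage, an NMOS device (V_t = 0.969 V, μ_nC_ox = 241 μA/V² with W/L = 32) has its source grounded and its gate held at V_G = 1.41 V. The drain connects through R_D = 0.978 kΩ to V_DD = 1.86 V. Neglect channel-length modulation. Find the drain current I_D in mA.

V_GS = V_G = 1.41 V, so V_ov = 1.41 − 0.969 = 0.441 V.
k_n = μ_nC_ox · (W/L) = 7.712 mA/V².
Assume saturation: I_D = ½ k_n V_ov² = 0.5 × 7.712 × 0.441² = 0.75 mA, giving V_DS = V_DD − I_D R_D = 1.86 − 0.75 × 0.978 = 1.13 V.
V_DS = 1.13 V ≥ V_ov = 0.441 V, confirming saturation.

I_D = 0.750 mA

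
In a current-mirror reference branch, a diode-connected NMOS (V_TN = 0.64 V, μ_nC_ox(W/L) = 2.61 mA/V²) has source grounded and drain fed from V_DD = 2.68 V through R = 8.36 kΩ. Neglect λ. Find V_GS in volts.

With gate tied to drain, V_GS = V_DS ≥ V_GS − V_TN, so the device is in saturation.
KCL at the drain: ½ k_n (V_GS − V_TN)² = (V_DD − V_GS)/R.
Let x = V_GS − 0.64. Then 10.9 x² + x − 2.04 = 0, giving x = 0.389 V (positive root), so V_GS = 1.03 V.
I_D = (V_DD − V_GS)/R = (2.68 − 1.03) / 8.36 = 0.197 mA.

V_GS = 1.03 V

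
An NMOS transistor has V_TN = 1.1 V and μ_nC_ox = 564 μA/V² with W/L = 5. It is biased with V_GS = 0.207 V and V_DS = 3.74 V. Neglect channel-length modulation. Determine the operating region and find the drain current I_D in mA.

V_GS = 0.207 V < V_TN = 1.1 V, so the transistor is in cutoff.

Cutoff; I_D = 0 mA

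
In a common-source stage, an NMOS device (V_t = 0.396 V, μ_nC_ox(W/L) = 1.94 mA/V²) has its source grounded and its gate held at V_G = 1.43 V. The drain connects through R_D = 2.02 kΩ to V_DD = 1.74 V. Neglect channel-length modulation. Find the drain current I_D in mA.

V_GS = V_G = 1.43 V, so V_ov = 1.43 − 0.396 = 1.03 V.
Assume saturation: I_D = ½ k_n V_ov² = 0.5 × 1.94 × 1.03² = 1.04 mA, giving V_DS = V_DD − I_D R_D = 1.74 − 1.04 × 2.02 = -0.355 V.
But -0.355 V < V_ov = 1.03 V, so the device is actually in triode.
In triode I_D = k_n[V_ov V_DS − ½ V_DS²] and I_D = (V_DD − V_DS)/R_D. Equating: 1.96 V_DS² − 5.052 V_DS + 1.74 = 0, giving V_DS = 0.409 V (the root below V_ov).
I_D = (1.74 − 0.409) / 2.02 = 0.659 mA.

I_D = 0.659 mA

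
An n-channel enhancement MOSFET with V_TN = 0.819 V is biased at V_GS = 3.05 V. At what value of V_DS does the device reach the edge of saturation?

The boundary between triode and saturation is V_DS = V_GS − V_TN = V_ov.
V_ov = 3.05 − 0.819 = 2.23 V.

V_DS,sat = 2.23 V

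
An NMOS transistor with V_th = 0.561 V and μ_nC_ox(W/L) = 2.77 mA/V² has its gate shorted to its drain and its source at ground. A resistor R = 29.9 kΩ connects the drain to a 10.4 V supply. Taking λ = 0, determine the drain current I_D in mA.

I_D = 0.313 mA

With gate tied to drain, V_GS = V_DS ≥ V_GS − V_th, so the device is in saturation.
KCL at the drain: ½ k_n (V_GS − V_th)² = (V_DD − V_GS)/R.
Let x = V_GS − 0.561. Then 41.4 x² + x − 9.839 = 0, giving x = 0.476 V (positive root), so V_GS = 1.04 V.
I_D = (V_DD − V_GS)/R = (10.4 − 1.04) / 29.9 = 0.313 mA.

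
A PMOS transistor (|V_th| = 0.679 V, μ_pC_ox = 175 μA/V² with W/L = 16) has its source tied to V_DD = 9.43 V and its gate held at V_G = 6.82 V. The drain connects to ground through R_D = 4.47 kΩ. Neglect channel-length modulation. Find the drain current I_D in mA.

I_D = 2.02 mA

V_SG = V_DD − V_G = 9.43 − 6.82 = 2.61 V, so V_ov = 2.61 − 0.679 = 1.93 V.
k_p = μ_pC_ox · (W/L) = 2.8 mA/V².
Assume saturation: I_D = ½ k_p V_ov² = 0.5 × 2.8 × 1.93² = 5.22 mA, giving V_SD = V_DD − I_D R_D = 9.43 − 5.22 × 4.47 = -13.9 V.
But -13.9 V < V_ov = 1.93 V, so the device is actually in triode.
In triode I_D = k_p[V_ov V_SD − ½ V_SD²] and I_D = (V_DD − V_SD)/R_D. Equating: 6.26 V_SD² − 25.17 V_SD + 9.43 = 0, giving V_SD = 0.418 V (the root below V_ov).
I_D = (9.43 − 0.418) / 4.47 = 2.02 mA.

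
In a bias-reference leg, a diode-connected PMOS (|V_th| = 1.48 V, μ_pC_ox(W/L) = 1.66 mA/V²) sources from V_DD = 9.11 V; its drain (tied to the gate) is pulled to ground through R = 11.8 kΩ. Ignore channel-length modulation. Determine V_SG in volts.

With gate tied to drain, V_SG = V_SD ≥ V_SG − |V_th|, so the device is in saturation.
KCL at the drain: ½ k_p (V_SG − |V_th|)² = (V_DD − V_SG)/R.
Let x = V_SG − 1.48. Then 9.79 x² + x − 7.63 = 0, giving x = 0.833 V (positive root), so V_SG = 2.31 V.
I_D = (V_DD − V_SG)/R = (9.11 − 2.31) / 11.8 = 0.576 mA.

V_SG = 2.31 V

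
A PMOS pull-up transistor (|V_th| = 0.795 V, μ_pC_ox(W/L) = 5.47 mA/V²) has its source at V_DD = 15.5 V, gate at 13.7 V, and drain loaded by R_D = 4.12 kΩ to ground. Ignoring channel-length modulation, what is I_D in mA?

I_D = 2.76 mA

V_SG = V_DD − V_G = 15.5 − 13.7 = 1.8 V, so V_ov = 1.8 − 0.795 = 1.01 V.
Assume saturation: I_D = ½ k_p V_ov² = 0.5 × 5.47 × 1.01² = 2.76 mA, giving V_SD = V_DD − I_D R_D = 15.5 − 2.76 × 4.12 = 4.12 V.
V_SD = 4.12 V ≥ V_ov = 1.01 V, confirming saturation.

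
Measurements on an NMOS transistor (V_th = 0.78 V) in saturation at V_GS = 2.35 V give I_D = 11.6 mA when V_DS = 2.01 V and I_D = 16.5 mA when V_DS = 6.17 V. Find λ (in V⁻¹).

λ = 0.128 V⁻¹

With V_GS fixed, I_D ∝ (1 + λ V_DS) in saturation, so I_D2/I_D1 = (1 + λ V_DS2)/(1 + λ V_DS1).
16.5/11.6 = 1.422 = (1 + 6.17 λ)/(1 + 2.01 λ).
Solving: λ (I_D1 V_DS2 − I_D2 V_DS1) = I_D2 − I_D1, so λ = (16.5 − 11.6) / (11.6 × 6.17 − 16.5 × 2.01) = 4.9 / 38.4 = 0.128 V⁻¹.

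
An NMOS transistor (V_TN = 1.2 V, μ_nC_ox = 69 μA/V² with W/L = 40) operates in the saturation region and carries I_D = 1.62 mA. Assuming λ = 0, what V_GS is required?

k_n = μ_nC_ox · (W/L) = 2.76 mA/V².
In saturation I_D = ½ k_n (V_GS − V_TN)², so V_GS − V_TN = √(2 I_D / k_n) = √(2 × 1.62 / 2.76) = 1.08 V.
V_GS = 1.2 + 1.08 = 2.28 V.

V_GS = 2.28 V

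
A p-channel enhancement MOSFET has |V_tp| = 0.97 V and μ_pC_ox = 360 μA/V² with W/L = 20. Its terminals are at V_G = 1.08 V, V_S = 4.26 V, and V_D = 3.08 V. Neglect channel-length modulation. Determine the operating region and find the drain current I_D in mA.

V_SG = V_S − V_G = 4.26 − 1.08 = 3.18 V; V_SD = V_S − V_D = 4.26 − 3.08 = 1.18 V.
k_p = μ_pC_ox · (W/L) = 7.2 mA/V².
V_ov = V_SG − |V_tp| = 3.18 − 0.97 = 2.21 V.
Since V_SD = 1.18 V < V_ov = 2.21 V, the device is in the triode region.
I_D = k_p [V_ov · V_SD − ½ V_SD²] = 7.2 × [2.21 × 1.18 − 0.5 × 1.18²] = 13.8 mA.

Triode; I_D = 13.8 mA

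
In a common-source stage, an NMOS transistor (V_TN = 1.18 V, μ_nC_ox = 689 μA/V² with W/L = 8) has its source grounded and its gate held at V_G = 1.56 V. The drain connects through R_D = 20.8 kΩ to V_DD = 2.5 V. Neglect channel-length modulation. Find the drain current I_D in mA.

I_D = 0.117 mA

V_GS = V_G = 1.56 V, so V_ov = 1.56 − 1.18 = 0.38 V.
k_n = μ_nC_ox · (W/L) = 5.512 mA/V².
Assume saturation: I_D = ½ k_n V_ov² = 0.5 × 5.512 × 0.38² = 0.398 mA, giving V_DS = V_DD − I_D R_D = 2.5 − 0.398 × 20.8 = -5.78 V.
But -5.78 V < V_ov = 0.38 V, so the device is actually in triode.
In triode I_D = k_n[V_ov V_DS − ½ V_DS²] and I_D = (V_DD − V_DS)/R_D. Equating: 57.3 V_DS² − 44.57 V_DS + 2.5 = 0, giving V_DS = 0.0609 V (the root below V_ov).
I_D = (2.5 − 0.0609) / 20.8 = 0.117 mA.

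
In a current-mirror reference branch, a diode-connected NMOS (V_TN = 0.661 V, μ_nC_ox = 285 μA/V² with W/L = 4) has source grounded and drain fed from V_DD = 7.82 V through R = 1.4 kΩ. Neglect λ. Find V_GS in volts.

With gate tied to drain, V_GS = V_DS ≥ V_GS − V_TN, so the device is in saturation.
k_n = μ_nC_ox · (W/L) = 1.14 mA/V².
KCL at the drain: ½ k_n (V_GS − V_TN)² = (V_DD − V_GS)/R.
Let x = V_GS − 0.661. Then 0.798 x² + x − 7.159 = 0, giving x = 2.43 V (positive root), so V_GS = 3.09 V.
I_D = (V_DD − V_GS)/R = (7.82 − 3.09) / 1.4 = 3.38 mA.

V_GS = 3.09 V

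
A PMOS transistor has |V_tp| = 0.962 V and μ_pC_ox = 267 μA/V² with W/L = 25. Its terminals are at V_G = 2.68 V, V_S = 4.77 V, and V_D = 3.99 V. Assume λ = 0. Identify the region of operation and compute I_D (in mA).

Triode; I_D = 3.84 mA

V_SG = V_S − V_G = 4.77 − 2.68 = 2.09 V; V_SD = V_S − V_D = 4.77 − 3.99 = 0.78 V.
k_p = μ_pC_ox · (W/L) = 6.675 mA/V².
V_ov = V_SG − |V_tp| = 2.09 − 0.962 = 1.13 V.
Since V_SD = 0.78 V < V_ov = 1.13 V, the device is in the triode region.
I_D = k_p [V_ov · V_SD − ½ V_SD²] = 6.675 × [1.13 × 0.78 − 0.5 × 0.78²] = 3.84 mA.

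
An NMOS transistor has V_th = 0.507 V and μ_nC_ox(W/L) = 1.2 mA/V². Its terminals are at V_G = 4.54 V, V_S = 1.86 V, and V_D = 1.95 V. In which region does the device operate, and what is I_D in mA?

V_GS = V_G − V_S = 4.54 − 1.86 = 2.68 V; V_DS = V_D − V_S = 1.95 − 1.86 = 0.09 V.
V_ov = V_GS − V_th = 2.68 − 0.507 = 2.17 V.
Since V_DS = 0.09 V < V_ov = 2.17 V, the device is in the triode region.
I_D = k_n [V_ov · V_DS − ½ V_DS²] = 1.2 × [2.17 × 0.09 − 0.5 × 0.09²] = 0.23 mA.

Triode; I_D = 0.230 mA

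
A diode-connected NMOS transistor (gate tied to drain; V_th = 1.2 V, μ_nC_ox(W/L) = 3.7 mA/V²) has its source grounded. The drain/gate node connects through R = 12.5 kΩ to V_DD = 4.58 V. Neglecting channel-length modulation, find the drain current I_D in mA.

I_D = 0.241 mA

With gate tied to drain, V_GS = V_DS ≥ V_GS − V_th, so the device is in saturation.
KCL at the drain: ½ k_n (V_GS − V_th)² = (V_DD − V_GS)/R.
Let x = V_GS − 1.2. Then 23.1 x² + x − 3.38 = 0, giving x = 0.361 V (positive root), so V_GS = 1.56 V.
I_D = (V_DD − V_GS)/R = (4.58 − 1.56) / 12.5 = 0.241 mA.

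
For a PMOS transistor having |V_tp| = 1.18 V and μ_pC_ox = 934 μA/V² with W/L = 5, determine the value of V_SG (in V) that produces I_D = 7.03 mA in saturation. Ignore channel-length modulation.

V_SG = 2.92 V

k_p = μ_pC_ox · (W/L) = 4.67 mA/V².
In saturation I_D = ½ k_p (V_SG − |V_tp|)², so V_SG − |V_tp| = √(2 I_D / k_p) = √(2 × 7.03 / 4.67) = 1.74 V.
V_SG = 1.18 + 1.74 = 2.92 V.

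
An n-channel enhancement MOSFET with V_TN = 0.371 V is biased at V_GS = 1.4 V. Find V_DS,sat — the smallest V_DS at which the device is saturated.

The boundary between triode and saturation is V_DS = V_GS − V_TN = V_ov.
V_ov = 1.4 − 0.371 = 1.03 V.

V_DS,sat = 1.03 V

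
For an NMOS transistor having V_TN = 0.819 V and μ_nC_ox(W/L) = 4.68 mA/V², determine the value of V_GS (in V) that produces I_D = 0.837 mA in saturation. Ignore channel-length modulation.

In saturation I_D = ½ k_n (V_GS − V_TN)², so V_GS − V_TN = √(2 I_D / k_n) = √(2 × 0.837 / 4.68) = 0.598 V.
V_GS = 0.819 + 0.598 = 1.42 V.

V_GS = 1.42 V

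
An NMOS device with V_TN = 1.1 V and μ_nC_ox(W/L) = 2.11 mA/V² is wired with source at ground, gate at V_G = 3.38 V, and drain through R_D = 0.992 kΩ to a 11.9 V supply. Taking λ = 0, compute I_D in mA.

I_D = 5.48 mA

V_GS = V_G = 3.38 V, so V_ov = 3.38 − 1.1 = 2.28 V.
Assume saturation: I_D = ½ k_n V_ov² = 0.5 × 2.11 × 2.28² = 5.48 mA, giving V_DS = V_DD − I_D R_D = 11.9 − 5.48 × 0.992 = 6.46 V.
V_DS = 6.46 V ≥ V_ov = 2.28 V, confirming saturation.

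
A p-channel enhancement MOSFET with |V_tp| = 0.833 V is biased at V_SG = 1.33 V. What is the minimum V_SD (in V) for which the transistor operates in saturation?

The boundary between triode and saturation is V_SD = V_SG − |V_tp| = V_ov.
V_ov = 1.33 − 0.833 = 0.497 V.

V_SD,sat = 0.497 V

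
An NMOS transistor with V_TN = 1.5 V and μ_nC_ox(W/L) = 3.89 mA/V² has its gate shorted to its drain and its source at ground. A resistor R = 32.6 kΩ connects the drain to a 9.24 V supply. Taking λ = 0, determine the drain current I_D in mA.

With gate tied to drain, V_GS = V_DS ≥ V_GS − V_TN, so the device is in saturation.
KCL at the drain: ½ k_n (V_GS − V_TN)² = (V_DD − V_GS)/R.
Let x = V_GS − 1.5. Then 63.4 x² + x − 7.74 = 0, giving x = 0.342 V (positive root), so V_GS = 1.84 V.
I_D = (V_DD − V_GS)/R = (9.24 − 1.84) / 32.6 = 0.227 mA.

I_D = 0.227 mA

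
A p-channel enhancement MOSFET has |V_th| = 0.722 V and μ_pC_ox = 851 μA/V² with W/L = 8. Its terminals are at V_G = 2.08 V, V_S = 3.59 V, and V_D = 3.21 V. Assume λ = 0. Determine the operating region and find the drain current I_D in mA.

V_SG = V_S − V_G = 3.59 − 2.08 = 1.51 V; V_SD = V_S − V_D = 3.59 − 3.21 = 0.38 V.
k_p = μ_pC_ox · (W/L) = 6.808 mA/V².
V_ov = V_SG − |V_th| = 1.51 − 0.722 = 0.788 V.
Since V_SD = 0.38 V < V_ov = 0.788 V, the device is in the triode region.
I_D = k_p [V_ov · V_SD − ½ V_SD²] = 6.808 × [0.788 × 0.38 − 0.5 × 0.38²] = 1.55 mA.

Triode; I_D = 1.55 mA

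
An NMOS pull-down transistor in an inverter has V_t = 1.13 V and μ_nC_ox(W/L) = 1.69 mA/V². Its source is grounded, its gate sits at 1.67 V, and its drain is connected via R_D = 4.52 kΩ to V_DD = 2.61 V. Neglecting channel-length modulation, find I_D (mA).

I_D = 0.246 mA

V_GS = V_G = 1.67 V, so V_ov = 1.67 − 1.13 = 0.54 V.
Assume saturation: I_D = ½ k_n V_ov² = 0.5 × 1.69 × 0.54² = 0.246 mA, giving V_DS = V_DD − I_D R_D = 2.61 − 0.246 × 4.52 = 1.5 V.
V_DS = 1.5 V ≥ V_ov = 0.54 V, confirming saturation.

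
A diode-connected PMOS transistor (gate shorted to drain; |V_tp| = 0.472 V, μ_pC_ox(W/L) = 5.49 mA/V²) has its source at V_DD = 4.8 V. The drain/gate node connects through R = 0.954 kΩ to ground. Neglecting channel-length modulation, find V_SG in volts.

V_SG = 1.58 V

With gate tied to drain, V_SG = V_SD ≥ V_SG − |V_tp|, so the device is in saturation.
KCL at the drain: ½ k_p (V_SG − |V_tp|)² = (V_DD − V_SG)/R.
Let x = V_SG − 0.472. Then 2.62 x² + x − 4.328 = 0, giving x = 1.11 V (positive root), so V_SG = 1.58 V.
I_D = (V_DD − V_SG)/R = (4.8 − 1.58) / 0.954 = 3.37 mA.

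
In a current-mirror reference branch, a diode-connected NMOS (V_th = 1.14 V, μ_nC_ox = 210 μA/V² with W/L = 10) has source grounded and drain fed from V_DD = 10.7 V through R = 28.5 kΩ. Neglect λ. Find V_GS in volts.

V_GS = 1.69 V

With gate tied to drain, V_GS = V_DS ≥ V_GS − V_th, so the device is in saturation.
k_n = μ_nC_ox · (W/L) = 2.1 mA/V².
KCL at the drain: ½ k_n (V_GS − V_th)² = (V_DD − V_GS)/R.
Let x = V_GS − 1.14. Then 29.9 x² + x − 9.56 = 0, giving x = 0.549 V (positive root), so V_GS = 1.69 V.
I_D = (V_DD − V_GS)/R = (10.7 − 1.69) / 28.5 = 0.316 mA.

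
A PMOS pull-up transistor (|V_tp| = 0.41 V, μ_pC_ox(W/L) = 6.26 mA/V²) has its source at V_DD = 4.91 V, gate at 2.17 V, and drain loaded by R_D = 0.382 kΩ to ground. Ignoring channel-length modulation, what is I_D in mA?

V_SG = V_DD − V_G = 4.91 − 2.17 = 2.74 V, so V_ov = 2.74 − 0.41 = 2.33 V.
Assume saturation: I_D = ½ k_p V_ov² = 0.5 × 6.26 × 2.33² = 17 mA, giving V_SD = V_DD − I_D R_D = 4.91 − 17 × 0.382 = -1.58 V.
But -1.58 V < V_ov = 2.33 V, so the device is actually in triode.
In triode I_D = k_p[V_ov V_SD − ½ V_SD²] and I_D = (V_DD − V_SD)/R_D. Equating: 1.2 V_SD² − 6.572 V_SD + 4.91 = 0, giving V_SD = 0.892 V (the root below V_ov).
I_D = (4.91 − 0.892) / 0.382 = 10.5 mA.

I_D = 10.5 mA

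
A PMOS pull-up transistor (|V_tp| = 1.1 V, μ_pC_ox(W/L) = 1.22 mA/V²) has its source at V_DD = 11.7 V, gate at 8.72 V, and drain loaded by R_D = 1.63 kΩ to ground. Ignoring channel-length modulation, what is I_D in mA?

V_SG = V_DD − V_G = 11.7 − 8.72 = 2.98 V, so V_ov = 2.98 − 1.1 = 1.88 V.
Assume saturation: I_D = ½ k_p V_ov² = 0.5 × 1.22 × 1.88² = 2.16 mA, giving V_SD = V_DD − I_D R_D = 11.7 − 2.16 × 1.63 = 8.19 V.
V_SD = 8.19 V ≥ V_ov = 1.88 V, confirming saturation.

I_D = 2.16 mA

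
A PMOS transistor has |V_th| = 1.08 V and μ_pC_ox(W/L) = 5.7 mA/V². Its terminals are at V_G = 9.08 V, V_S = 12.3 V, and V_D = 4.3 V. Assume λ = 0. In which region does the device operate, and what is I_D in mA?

V_SG = V_S − V_G = 12.3 − 9.08 = 3.22 V; V_SD = V_S − V_D = 12.3 − 4.3 = 8 V.
V_ov = V_SG − |V_th| = 3.22 − 1.08 = 2.14 V.
Since V_SD = 8 V ≥ V_ov = 2.14 V, the device is in saturation.
I_D = ½ k_p V_ov² = 0.5 × 5.7 × 2.14² = 13.1 mA.

Saturation; I_D = 13.1 mA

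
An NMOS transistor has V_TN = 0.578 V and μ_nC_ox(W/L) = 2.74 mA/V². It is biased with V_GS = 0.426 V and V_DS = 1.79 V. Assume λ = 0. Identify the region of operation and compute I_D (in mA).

V_GS = 0.426 V < V_TN = 0.578 V, so the transistor is in cutoff.

Cutoff; I_D = 0 mA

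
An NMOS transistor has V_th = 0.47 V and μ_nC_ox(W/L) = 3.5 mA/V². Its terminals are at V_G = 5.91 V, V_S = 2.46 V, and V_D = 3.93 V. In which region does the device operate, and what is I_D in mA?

V_GS = V_G − V_S = 5.91 − 2.46 = 3.45 V; V_DS = V_D − V_S = 3.93 − 2.46 = 1.47 V.
V_ov = V_GS − V_th = 3.45 − 0.47 = 2.98 V.
Since V_DS = 1.47 V < V_ov = 2.98 V, the device is in the triode region.
I_D = k_n [V_ov · V_DS − ½ V_DS²] = 3.5 × [2.98 × 1.47 − 0.5 × 1.47²] = 11.6 mA.

Triode; I_D = 11.6 mA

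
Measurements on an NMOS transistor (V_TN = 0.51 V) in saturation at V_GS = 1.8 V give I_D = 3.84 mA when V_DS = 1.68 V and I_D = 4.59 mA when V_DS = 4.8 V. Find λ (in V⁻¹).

With V_GS fixed, I_D ∝ (1 + λ V_DS) in saturation, so I_D2/I_D1 = (1 + λ V_DS2)/(1 + λ V_DS1).
4.59/3.84 = 1.195 = (1 + 4.8 λ)/(1 + 1.68 λ).
Solving: λ (I_D1 V_DS2 − I_D2 V_DS1) = I_D2 − I_D1, so λ = (4.59 − 3.84) / (3.84 × 4.8 − 4.59 × 1.68) = 0.75 / 10.7 = 0.07 V⁻¹.

λ = 0.0700 V⁻¹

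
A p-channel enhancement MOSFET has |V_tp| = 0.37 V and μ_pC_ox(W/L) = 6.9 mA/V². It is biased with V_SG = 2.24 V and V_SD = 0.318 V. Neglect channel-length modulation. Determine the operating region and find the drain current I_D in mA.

V_ov = V_SG − |V_tp| = 2.24 − 0.37 = 1.87 V.
Since V_SD = 0.318 V < V_ov = 1.87 V, the device is in the triode region.
I_D = k_p [V_ov · V_SD − ½ V_SD²] = 6.9 × [1.87 × 0.318 − 0.5 × 0.318²] = 3.75 mA.

Triode; I_D = 3.75 mA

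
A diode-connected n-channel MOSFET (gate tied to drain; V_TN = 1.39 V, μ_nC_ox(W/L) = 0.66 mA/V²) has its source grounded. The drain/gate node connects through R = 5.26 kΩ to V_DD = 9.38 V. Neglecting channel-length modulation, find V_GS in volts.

V_GS = 3.27 V

With gate tied to drain, V_GS = V_DS ≥ V_GS − V_TN, so the device is in saturation.
KCL at the drain: ½ k_n (V_GS − V_TN)² = (V_DD − V_GS)/R.
Let x = V_GS − 1.39. Then 1.74 x² + x − 7.99 = 0, giving x = 1.88 V (positive root), so V_GS = 3.27 V.
I_D = (V_DD − V_GS)/R = (9.38 − 3.27) / 5.26 = 1.16 mA.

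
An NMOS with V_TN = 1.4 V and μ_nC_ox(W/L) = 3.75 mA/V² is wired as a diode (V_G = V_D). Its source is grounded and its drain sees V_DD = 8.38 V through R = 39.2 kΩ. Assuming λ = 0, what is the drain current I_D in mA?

With gate tied to drain, V_GS = V_DS ≥ V_GS − V_TN, so the device is in saturation.
KCL at the drain: ½ k_n (V_GS − V_TN)² = (V_DD − V_GS)/R.
Let x = V_GS − 1.4. Then 73.5 x² + x − 6.98 = 0, giving x = 0.301 V (positive root), so V_GS = 1.7 V.
I_D = (V_DD − V_GS)/R = (8.38 − 1.7) / 39.2 = 0.17 mA.

I_D = 0.170 mA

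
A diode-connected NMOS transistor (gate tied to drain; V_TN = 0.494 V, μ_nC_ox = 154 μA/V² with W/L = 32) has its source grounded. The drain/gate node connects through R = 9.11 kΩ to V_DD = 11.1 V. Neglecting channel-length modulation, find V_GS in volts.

With gate tied to drain, V_GS = V_DS ≥ V_GS − V_TN, so the device is in saturation.
k_n = μ_nC_ox · (W/L) = 4.928 mA/V².
KCL at the drain: ½ k_n (V_GS − V_TN)² = (V_DD − V_GS)/R.
Let x = V_GS − 0.494. Then 22.4 x² + x − 10.61 = 0, giving x = 0.665 V (positive root), so V_GS = 1.16 V.
I_D = (V_DD − V_GS)/R = (11.1 − 1.16) / 9.11 = 1.09 mA.

V_GS = 1.16 V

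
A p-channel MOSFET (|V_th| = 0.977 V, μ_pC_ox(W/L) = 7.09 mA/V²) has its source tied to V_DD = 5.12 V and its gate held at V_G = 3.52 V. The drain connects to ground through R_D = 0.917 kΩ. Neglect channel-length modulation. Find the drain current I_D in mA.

I_D = 1.38 mA

V_SG = V_DD − V_G = 5.12 − 3.52 = 1.6 V, so V_ov = 1.6 − 0.977 = 0.623 V.
Assume saturation: I_D = ½ k_p V_ov² = 0.5 × 7.09 × 0.623² = 1.38 mA, giving V_SD = V_DD − I_D R_D = 5.12 − 1.38 × 0.917 = 3.86 V.
V_SD = 3.86 V ≥ V_ov = 0.623 V, confirming saturation.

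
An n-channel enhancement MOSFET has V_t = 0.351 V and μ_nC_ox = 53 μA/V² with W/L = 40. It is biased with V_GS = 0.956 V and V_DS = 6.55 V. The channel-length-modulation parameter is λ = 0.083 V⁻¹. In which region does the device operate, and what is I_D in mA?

k_n = μ_nC_ox · (W/L) = 2.12 mA/V².
V_ov = V_GS − V_t = 0.956 − 0.351 = 0.605 V.
Since V_DS = 6.55 V ≥ V_ov = 0.605 V, the device is in saturation.
I_D = ½ k_n V_ov² (1 + λ V_DS) = 0.5 × 2.12 × 0.605² × (1 + 0.083 × 6.55) = 0.599 mA.

Saturation; I_D = 0.599 mA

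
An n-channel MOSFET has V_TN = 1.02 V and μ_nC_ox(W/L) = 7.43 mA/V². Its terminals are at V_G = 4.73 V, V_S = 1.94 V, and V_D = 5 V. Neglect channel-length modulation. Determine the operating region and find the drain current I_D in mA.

V_GS = V_G − V_S = 4.73 − 1.94 = 2.79 V; V_DS = V_D − V_S = 5 − 1.94 = 3.06 V.
V_ov = V_GS − V_TN = 2.79 − 1.02 = 1.77 V.
Since V_DS = 3.06 V ≥ V_ov = 1.77 V, the device is in saturation.
I_D = ½ k_n V_ov² = 0.5 × 7.43 × 1.77² = 11.6 mA.

Saturation; I_D = 11.6 mA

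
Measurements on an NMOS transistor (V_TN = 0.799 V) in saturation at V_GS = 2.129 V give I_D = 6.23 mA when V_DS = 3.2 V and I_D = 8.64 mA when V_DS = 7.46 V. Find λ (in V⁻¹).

λ = 0.128 V⁻¹

With V_GS fixed, I_D ∝ (1 + λ V_DS) in saturation, so I_D2/I_D1 = (1 + λ V_DS2)/(1 + λ V_DS1).
8.64/6.23 = 1.387 = (1 + 7.46 λ)/(1 + 3.2 λ).
Solving: λ (I_D1 V_DS2 − I_D2 V_DS1) = I_D2 − I_D1, so λ = (8.64 − 6.23) / (6.23 × 7.46 − 8.64 × 3.2) = 2.41 / 18.8 = 0.128 V⁻¹.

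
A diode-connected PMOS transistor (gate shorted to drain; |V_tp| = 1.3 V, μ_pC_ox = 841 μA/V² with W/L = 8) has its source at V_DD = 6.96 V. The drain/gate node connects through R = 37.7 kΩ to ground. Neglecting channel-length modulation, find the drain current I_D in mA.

With gate tied to drain, V_SG = V_SD ≥ V_SG − |V_tp|, so the device is in saturation.
k_p = μ_pC_ox · (W/L) = 6.728 mA/V².
KCL at the drain: ½ k_p (V_SG − |V_tp|)² = (V_DD − V_SG)/R.
Let x = V_SG − 1.3. Then 127 x² + x − 5.66 = 0, giving x = 0.207 V (positive root), so V_SG = 1.51 V.
I_D = (V_DD − V_SG)/R = (6.96 − 1.51) / 37.7 = 0.145 mA.

I_D = 0.145 mA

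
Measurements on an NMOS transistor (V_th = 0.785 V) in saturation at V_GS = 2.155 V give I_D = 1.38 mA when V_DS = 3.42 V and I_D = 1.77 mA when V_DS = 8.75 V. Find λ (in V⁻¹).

With V_GS fixed, I_D ∝ (1 + λ V_DS) in saturation, so I_D2/I_D1 = (1 + λ V_DS2)/(1 + λ V_DS1).
1.77/1.38 = 1.283 = (1 + 8.75 λ)/(1 + 3.42 λ).
Solving: λ (I_D1 V_DS2 − I_D2 V_DS1) = I_D2 − I_D1, so λ = (1.77 − 1.38) / (1.38 × 8.75 − 1.77 × 3.42) = 0.39 / 6.02 = 0.0648 V⁻¹.

λ = 0.0648 V⁻¹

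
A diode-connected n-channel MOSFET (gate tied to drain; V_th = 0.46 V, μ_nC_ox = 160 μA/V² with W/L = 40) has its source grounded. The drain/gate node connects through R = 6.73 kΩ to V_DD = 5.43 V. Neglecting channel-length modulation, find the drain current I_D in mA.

I_D = 0.670 mA

With gate tied to drain, V_GS = V_DS ≥ V_GS − V_th, so the device is in saturation.
k_n = μ_nC_ox · (W/L) = 6.4 mA/V².
KCL at the drain: ½ k_n (V_GS − V_th)² = (V_DD − V_GS)/R.
Let x = V_GS − 0.46. Then 21.5 x² + x − 4.97 = 0, giving x = 0.458 V (positive root), so V_GS = 0.918 V.
I_D = (V_DD − V_GS)/R = (5.43 − 0.918) / 6.73 = 0.67 mA.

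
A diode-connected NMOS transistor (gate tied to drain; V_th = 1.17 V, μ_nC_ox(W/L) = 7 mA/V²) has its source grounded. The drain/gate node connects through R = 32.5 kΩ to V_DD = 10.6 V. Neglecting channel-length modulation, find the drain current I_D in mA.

I_D = 0.281 mA

With gate tied to drain, V_GS = V_DS ≥ V_GS − V_th, so the device is in saturation.
KCL at the drain: ½ k_n (V_GS − V_th)² = (V_DD − V_GS)/R.
Let x = V_GS − 1.17. Then 114 x² + x − 9.43 = 0, giving x = 0.284 V (positive root), so V_GS = 1.45 V.
I_D = (V_DD − V_GS)/R = (10.6 − 1.45) / 32.5 = 0.281 mA.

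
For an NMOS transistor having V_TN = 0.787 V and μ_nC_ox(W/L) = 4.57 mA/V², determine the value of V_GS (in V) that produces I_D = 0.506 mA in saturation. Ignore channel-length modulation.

In saturation I_D = ½ k_n (V_GS − V_TN)², so V_GS − V_TN = √(2 I_D / k_n) = √(2 × 0.506 / 4.57) = 0.471 V.
V_GS = 0.787 + 0.471 = 1.26 V.

V_GS = 1.26 V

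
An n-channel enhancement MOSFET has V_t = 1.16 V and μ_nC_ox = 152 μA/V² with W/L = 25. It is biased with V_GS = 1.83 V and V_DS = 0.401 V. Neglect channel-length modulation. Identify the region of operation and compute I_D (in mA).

k_n = μ_nC_ox · (W/L) = 3.8 mA/V².
V_ov = V_GS − V_t = 1.83 − 1.16 = 0.67 V.
Since V_DS = 0.401 V < V_ov = 0.67 V, the device is in the triode region.
I_D = k_n [V_ov · V_DS − ½ V_DS²] = 3.8 × [0.67 × 0.401 − 0.5 × 0.401²] = 0.715 mA.

Triode; I_D = 0.715 mA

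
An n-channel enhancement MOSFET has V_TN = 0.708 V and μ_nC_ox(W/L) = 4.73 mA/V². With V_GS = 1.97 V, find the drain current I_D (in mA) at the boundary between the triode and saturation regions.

At the boundary V_DS = V_ov = V_GS − V_TN = 1.97 − 0.708 = 1.26 V.
I_D = ½ k_n V_ov² = 0.5 × 4.73 × 1.26² = 3.77 mA.

I_D = 3.77 mA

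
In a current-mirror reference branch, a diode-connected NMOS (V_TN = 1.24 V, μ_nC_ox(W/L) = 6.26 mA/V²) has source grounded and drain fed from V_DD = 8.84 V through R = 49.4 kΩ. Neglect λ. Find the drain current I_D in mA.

I_D = 0.149 mA

With gate tied to drain, V_GS = V_DS ≥ V_GS − V_TN, so the device is in saturation.
KCL at the drain: ½ k_n (V_GS − V_TN)² = (V_DD − V_GS)/R.
Let x = V_GS − 1.24. Then 155 x² + x − 7.6 = 0, giving x = 0.218 V (positive root), so V_GS = 1.46 V.
I_D = (V_DD − V_GS)/R = (8.84 − 1.46) / 49.4 = 0.149 mA.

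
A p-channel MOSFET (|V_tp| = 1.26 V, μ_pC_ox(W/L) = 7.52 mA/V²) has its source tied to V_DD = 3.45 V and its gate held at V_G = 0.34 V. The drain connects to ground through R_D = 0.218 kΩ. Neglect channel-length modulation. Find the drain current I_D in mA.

V_SG = V_DD − V_G = 3.45 − 0.34 = 3.11 V, so V_ov = 3.11 − 1.26 = 1.85 V.
Assume saturation: I_D = ½ k_p V_ov² = 0.5 × 7.52 × 1.85² = 12.9 mA, giving V_SD = V_DD − I_D R_D = 3.45 − 12.9 × 0.218 = 0.645 V.
But 0.645 V < V_ov = 1.85 V, so the device is actually in triode.
In triode I_D = k_p[V_ov V_SD − ½ V_SD²] and I_D = (V_DD − V_SD)/R_D. Equating: 0.82 V_SD² − 4.033 V_SD + 3.45 = 0, giving V_SD = 1.1 V (the root below V_ov).
I_D = (3.45 − 1.1) / 0.218 = 10.8 mA.

I_D = 10.8 mA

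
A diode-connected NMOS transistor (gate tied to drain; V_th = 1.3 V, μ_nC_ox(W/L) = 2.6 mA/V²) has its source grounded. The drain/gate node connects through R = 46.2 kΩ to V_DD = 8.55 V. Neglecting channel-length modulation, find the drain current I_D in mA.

I_D = 0.150 mA

With gate tied to drain, V_GS = V_DS ≥ V_GS − V_th, so the device is in saturation.
KCL at the drain: ½ k_n (V_GS − V_th)² = (V_DD − V_GS)/R.
Let x = V_GS − 1.3. Then 60.1 x² + x − 7.25 = 0, giving x = 0.339 V (positive root), so V_GS = 1.64 V.
I_D = (V_DD − V_GS)/R = (8.55 − 1.64) / 46.2 = 0.15 mA.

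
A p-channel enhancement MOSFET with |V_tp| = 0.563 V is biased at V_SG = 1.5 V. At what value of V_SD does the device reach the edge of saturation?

The boundary between triode and saturation is V_SD = V_SG − |V_tp| = V_ov.
V_ov = 1.5 − 0.563 = 0.937 V.

V_SD,sat = 0.937 V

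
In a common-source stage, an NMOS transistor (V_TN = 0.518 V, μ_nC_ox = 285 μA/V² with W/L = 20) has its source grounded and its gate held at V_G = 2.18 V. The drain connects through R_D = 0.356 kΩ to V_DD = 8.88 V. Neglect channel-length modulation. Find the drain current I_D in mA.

I_D = 7.87 mA

V_GS = V_G = 2.18 V, so V_ov = 2.18 − 0.518 = 1.66 V.
k_n = μ_nC_ox · (W/L) = 5.7 mA/V².
Assume saturation: I_D = ½ k_n V_ov² = 0.5 × 5.7 × 1.66² = 7.87 mA, giving V_DS = V_DD − I_D R_D = 8.88 − 7.87 × 0.356 = 6.08 V.
V_DS = 6.08 V ≥ V_ov = 1.66 V, confirming saturation.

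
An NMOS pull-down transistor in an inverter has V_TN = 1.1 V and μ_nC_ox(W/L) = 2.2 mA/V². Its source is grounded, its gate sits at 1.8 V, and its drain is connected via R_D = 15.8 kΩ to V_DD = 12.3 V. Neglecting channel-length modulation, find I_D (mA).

V_GS = V_G = 1.8 V, so V_ov = 1.8 − 1.1 = 0.7 V.
Assume saturation: I_D = ½ k_n V_ov² = 0.5 × 2.2 × 0.7² = 0.539 mA, giving V_DS = V_DD − I_D R_D = 12.3 − 0.539 × 15.8 = 3.78 V.
V_DS = 3.78 V ≥ V_ov = 0.7 V, confirming saturation.

I_D = 0.539 mA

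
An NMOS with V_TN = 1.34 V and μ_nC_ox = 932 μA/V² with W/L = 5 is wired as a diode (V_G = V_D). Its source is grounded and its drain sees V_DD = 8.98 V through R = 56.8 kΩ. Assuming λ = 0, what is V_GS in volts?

With gate tied to drain, V_GS = V_DS ≥ V_GS − V_TN, so the device is in saturation.
k_n = μ_nC_ox · (W/L) = 4.66 mA/V².
KCL at the drain: ½ k_n (V_GS − V_TN)² = (V_DD − V_GS)/R.
Let x = V_GS − 1.34. Then 132 x² + x − 7.64 = 0, giving x = 0.237 V (positive root), so V_GS = 1.58 V.
I_D = (V_DD − V_GS)/R = (8.98 − 1.58) / 56.8 = 0.13 mA.

V_GS = 1.58 V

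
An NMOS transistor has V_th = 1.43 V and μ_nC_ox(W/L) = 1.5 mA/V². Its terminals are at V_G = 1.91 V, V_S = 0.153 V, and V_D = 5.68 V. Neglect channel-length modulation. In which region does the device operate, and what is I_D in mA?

Saturation; I_D = 0.0802 mA

V_GS = V_G − V_S = 1.91 − 0.153 = 1.76 V; V_DS = V_D − V_S = 5.68 − 0.153 = 5.53 V.
V_ov = V_GS − V_th = 1.76 − 1.43 = 0.327 V.
Since V_DS = 5.53 V ≥ V_ov = 0.327 V, the device is in saturation.
I_D = ½ k_n V_ov² = 0.5 × 1.5 × 0.327² = 0.0802 mA.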